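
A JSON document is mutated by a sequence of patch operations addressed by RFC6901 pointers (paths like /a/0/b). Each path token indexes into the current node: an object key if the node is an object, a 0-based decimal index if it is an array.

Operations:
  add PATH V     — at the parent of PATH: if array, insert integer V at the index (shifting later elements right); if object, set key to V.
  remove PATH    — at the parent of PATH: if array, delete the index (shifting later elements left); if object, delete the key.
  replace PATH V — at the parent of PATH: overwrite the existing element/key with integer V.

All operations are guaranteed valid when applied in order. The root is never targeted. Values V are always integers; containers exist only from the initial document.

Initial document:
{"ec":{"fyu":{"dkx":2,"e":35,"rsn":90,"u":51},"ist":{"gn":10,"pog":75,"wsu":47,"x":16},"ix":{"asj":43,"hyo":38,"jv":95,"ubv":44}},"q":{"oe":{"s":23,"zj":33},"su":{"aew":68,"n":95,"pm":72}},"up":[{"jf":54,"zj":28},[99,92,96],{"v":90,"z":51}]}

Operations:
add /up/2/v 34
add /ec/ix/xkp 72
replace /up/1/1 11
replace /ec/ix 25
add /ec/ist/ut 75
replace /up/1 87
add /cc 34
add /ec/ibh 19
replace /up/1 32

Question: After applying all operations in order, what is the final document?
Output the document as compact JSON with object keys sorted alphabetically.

After op 1 (add /up/2/v 34): {"ec":{"fyu":{"dkx":2,"e":35,"rsn":90,"u":51},"ist":{"gn":10,"pog":75,"wsu":47,"x":16},"ix":{"asj":43,"hyo":38,"jv":95,"ubv":44}},"q":{"oe":{"s":23,"zj":33},"su":{"aew":68,"n":95,"pm":72}},"up":[{"jf":54,"zj":28},[99,92,96],{"v":34,"z":51}]}
After op 2 (add /ec/ix/xkp 72): {"ec":{"fyu":{"dkx":2,"e":35,"rsn":90,"u":51},"ist":{"gn":10,"pog":75,"wsu":47,"x":16},"ix":{"asj":43,"hyo":38,"jv":95,"ubv":44,"xkp":72}},"q":{"oe":{"s":23,"zj":33},"su":{"aew":68,"n":95,"pm":72}},"up":[{"jf":54,"zj":28},[99,92,96],{"v":34,"z":51}]}
After op 3 (replace /up/1/1 11): {"ec":{"fyu":{"dkx":2,"e":35,"rsn":90,"u":51},"ist":{"gn":10,"pog":75,"wsu":47,"x":16},"ix":{"asj":43,"hyo":38,"jv":95,"ubv":44,"xkp":72}},"q":{"oe":{"s":23,"zj":33},"su":{"aew":68,"n":95,"pm":72}},"up":[{"jf":54,"zj":28},[99,11,96],{"v":34,"z":51}]}
After op 4 (replace /ec/ix 25): {"ec":{"fyu":{"dkx":2,"e":35,"rsn":90,"u":51},"ist":{"gn":10,"pog":75,"wsu":47,"x":16},"ix":25},"q":{"oe":{"s":23,"zj":33},"su":{"aew":68,"n":95,"pm":72}},"up":[{"jf":54,"zj":28},[99,11,96],{"v":34,"z":51}]}
After op 5 (add /ec/ist/ut 75): {"ec":{"fyu":{"dkx":2,"e":35,"rsn":90,"u":51},"ist":{"gn":10,"pog":75,"ut":75,"wsu":47,"x":16},"ix":25},"q":{"oe":{"s":23,"zj":33},"su":{"aew":68,"n":95,"pm":72}},"up":[{"jf":54,"zj":28},[99,11,96],{"v":34,"z":51}]}
After op 6 (replace /up/1 87): {"ec":{"fyu":{"dkx":2,"e":35,"rsn":90,"u":51},"ist":{"gn":10,"pog":75,"ut":75,"wsu":47,"x":16},"ix":25},"q":{"oe":{"s":23,"zj":33},"su":{"aew":68,"n":95,"pm":72}},"up":[{"jf":54,"zj":28},87,{"v":34,"z":51}]}
After op 7 (add /cc 34): {"cc":34,"ec":{"fyu":{"dkx":2,"e":35,"rsn":90,"u":51},"ist":{"gn":10,"pog":75,"ut":75,"wsu":47,"x":16},"ix":25},"q":{"oe":{"s":23,"zj":33},"su":{"aew":68,"n":95,"pm":72}},"up":[{"jf":54,"zj":28},87,{"v":34,"z":51}]}
After op 8 (add /ec/ibh 19): {"cc":34,"ec":{"fyu":{"dkx":2,"e":35,"rsn":90,"u":51},"ibh":19,"ist":{"gn":10,"pog":75,"ut":75,"wsu":47,"x":16},"ix":25},"q":{"oe":{"s":23,"zj":33},"su":{"aew":68,"n":95,"pm":72}},"up":[{"jf":54,"zj":28},87,{"v":34,"z":51}]}
After op 9 (replace /up/1 32): {"cc":34,"ec":{"fyu":{"dkx":2,"e":35,"rsn":90,"u":51},"ibh":19,"ist":{"gn":10,"pog":75,"ut":75,"wsu":47,"x":16},"ix":25},"q":{"oe":{"s":23,"zj":33},"su":{"aew":68,"n":95,"pm":72}},"up":[{"jf":54,"zj":28},32,{"v":34,"z":51}]}

Answer: {"cc":34,"ec":{"fyu":{"dkx":2,"e":35,"rsn":90,"u":51},"ibh":19,"ist":{"gn":10,"pog":75,"ut":75,"wsu":47,"x":16},"ix":25},"q":{"oe":{"s":23,"zj":33},"su":{"aew":68,"n":95,"pm":72}},"up":[{"jf":54,"zj":28},32,{"v":34,"z":51}]}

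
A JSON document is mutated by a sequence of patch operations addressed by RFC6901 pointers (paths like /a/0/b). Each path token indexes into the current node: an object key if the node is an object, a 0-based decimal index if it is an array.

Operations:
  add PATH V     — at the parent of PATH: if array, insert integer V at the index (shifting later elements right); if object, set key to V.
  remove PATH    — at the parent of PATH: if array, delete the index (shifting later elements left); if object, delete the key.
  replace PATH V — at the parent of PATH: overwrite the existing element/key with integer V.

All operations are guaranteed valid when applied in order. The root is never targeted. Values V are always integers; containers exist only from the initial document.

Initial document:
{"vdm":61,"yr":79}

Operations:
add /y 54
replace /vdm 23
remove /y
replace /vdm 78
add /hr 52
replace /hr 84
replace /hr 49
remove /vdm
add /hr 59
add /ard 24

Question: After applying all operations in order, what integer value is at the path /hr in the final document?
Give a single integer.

After op 1 (add /y 54): {"vdm":61,"y":54,"yr":79}
After op 2 (replace /vdm 23): {"vdm":23,"y":54,"yr":79}
After op 3 (remove /y): {"vdm":23,"yr":79}
After op 4 (replace /vdm 78): {"vdm":78,"yr":79}
After op 5 (add /hr 52): {"hr":52,"vdm":78,"yr":79}
After op 6 (replace /hr 84): {"hr":84,"vdm":78,"yr":79}
After op 7 (replace /hr 49): {"hr":49,"vdm":78,"yr":79}
After op 8 (remove /vdm): {"hr":49,"yr":79}
After op 9 (add /hr 59): {"hr":59,"yr":79}
After op 10 (add /ard 24): {"ard":24,"hr":59,"yr":79}
Value at /hr: 59

Answer: 59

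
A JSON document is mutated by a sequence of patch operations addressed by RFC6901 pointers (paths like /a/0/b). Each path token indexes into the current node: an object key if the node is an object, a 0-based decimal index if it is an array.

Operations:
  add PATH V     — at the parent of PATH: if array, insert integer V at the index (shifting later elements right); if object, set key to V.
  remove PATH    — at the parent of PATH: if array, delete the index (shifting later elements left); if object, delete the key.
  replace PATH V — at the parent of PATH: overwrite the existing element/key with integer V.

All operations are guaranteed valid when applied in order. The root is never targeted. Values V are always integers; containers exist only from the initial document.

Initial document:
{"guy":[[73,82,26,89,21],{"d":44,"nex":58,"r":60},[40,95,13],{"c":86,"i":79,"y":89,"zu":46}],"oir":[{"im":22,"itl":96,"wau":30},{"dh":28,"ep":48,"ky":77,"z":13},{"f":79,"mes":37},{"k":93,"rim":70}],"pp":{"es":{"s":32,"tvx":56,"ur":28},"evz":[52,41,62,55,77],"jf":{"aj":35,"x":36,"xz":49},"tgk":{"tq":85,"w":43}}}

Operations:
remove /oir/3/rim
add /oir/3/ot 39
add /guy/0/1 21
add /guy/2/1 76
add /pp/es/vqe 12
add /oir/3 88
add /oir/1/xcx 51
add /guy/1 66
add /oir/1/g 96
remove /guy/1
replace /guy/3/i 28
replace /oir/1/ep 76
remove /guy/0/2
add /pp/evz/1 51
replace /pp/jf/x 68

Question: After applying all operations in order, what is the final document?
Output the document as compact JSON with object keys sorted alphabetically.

Answer: {"guy":[[73,21,26,89,21],{"d":44,"nex":58,"r":60},[40,76,95,13],{"c":86,"i":28,"y":89,"zu":46}],"oir":[{"im":22,"itl":96,"wau":30},{"dh":28,"ep":76,"g":96,"ky":77,"xcx":51,"z":13},{"f":79,"mes":37},88,{"k":93,"ot":39}],"pp":{"es":{"s":32,"tvx":56,"ur":28,"vqe":12},"evz":[52,51,41,62,55,77],"jf":{"aj":35,"x":68,"xz":49},"tgk":{"tq":85,"w":43}}}

Derivation:
After op 1 (remove /oir/3/rim): {"guy":[[73,82,26,89,21],{"d":44,"nex":58,"r":60},[40,95,13],{"c":86,"i":79,"y":89,"zu":46}],"oir":[{"im":22,"itl":96,"wau":30},{"dh":28,"ep":48,"ky":77,"z":13},{"f":79,"mes":37},{"k":93}],"pp":{"es":{"s":32,"tvx":56,"ur":28},"evz":[52,41,62,55,77],"jf":{"aj":35,"x":36,"xz":49},"tgk":{"tq":85,"w":43}}}
After op 2 (add /oir/3/ot 39): {"guy":[[73,82,26,89,21],{"d":44,"nex":58,"r":60},[40,95,13],{"c":86,"i":79,"y":89,"zu":46}],"oir":[{"im":22,"itl":96,"wau":30},{"dh":28,"ep":48,"ky":77,"z":13},{"f":79,"mes":37},{"k":93,"ot":39}],"pp":{"es":{"s":32,"tvx":56,"ur":28},"evz":[52,41,62,55,77],"jf":{"aj":35,"x":36,"xz":49},"tgk":{"tq":85,"w":43}}}
After op 3 (add /guy/0/1 21): {"guy":[[73,21,82,26,89,21],{"d":44,"nex":58,"r":60},[40,95,13],{"c":86,"i":79,"y":89,"zu":46}],"oir":[{"im":22,"itl":96,"wau":30},{"dh":28,"ep":48,"ky":77,"z":13},{"f":79,"mes":37},{"k":93,"ot":39}],"pp":{"es":{"s":32,"tvx":56,"ur":28},"evz":[52,41,62,55,77],"jf":{"aj":35,"x":36,"xz":49},"tgk":{"tq":85,"w":43}}}
After op 4 (add /guy/2/1 76): {"guy":[[73,21,82,26,89,21],{"d":44,"nex":58,"r":60},[40,76,95,13],{"c":86,"i":79,"y":89,"zu":46}],"oir":[{"im":22,"itl":96,"wau":30},{"dh":28,"ep":48,"ky":77,"z":13},{"f":79,"mes":37},{"k":93,"ot":39}],"pp":{"es":{"s":32,"tvx":56,"ur":28},"evz":[52,41,62,55,77],"jf":{"aj":35,"x":36,"xz":49},"tgk":{"tq":85,"w":43}}}
After op 5 (add /pp/es/vqe 12): {"guy":[[73,21,82,26,89,21],{"d":44,"nex":58,"r":60},[40,76,95,13],{"c":86,"i":79,"y":89,"zu":46}],"oir":[{"im":22,"itl":96,"wau":30},{"dh":28,"ep":48,"ky":77,"z":13},{"f":79,"mes":37},{"k":93,"ot":39}],"pp":{"es":{"s":32,"tvx":56,"ur":28,"vqe":12},"evz":[52,41,62,55,77],"jf":{"aj":35,"x":36,"xz":49},"tgk":{"tq":85,"w":43}}}
After op 6 (add /oir/3 88): {"guy":[[73,21,82,26,89,21],{"d":44,"nex":58,"r":60},[40,76,95,13],{"c":86,"i":79,"y":89,"zu":46}],"oir":[{"im":22,"itl":96,"wau":30},{"dh":28,"ep":48,"ky":77,"z":13},{"f":79,"mes":37},88,{"k":93,"ot":39}],"pp":{"es":{"s":32,"tvx":56,"ur":28,"vqe":12},"evz":[52,41,62,55,77],"jf":{"aj":35,"x":36,"xz":49},"tgk":{"tq":85,"w":43}}}
After op 7 (add /oir/1/xcx 51): {"guy":[[73,21,82,26,89,21],{"d":44,"nex":58,"r":60},[40,76,95,13],{"c":86,"i":79,"y":89,"zu":46}],"oir":[{"im":22,"itl":96,"wau":30},{"dh":28,"ep":48,"ky":77,"xcx":51,"z":13},{"f":79,"mes":37},88,{"k":93,"ot":39}],"pp":{"es":{"s":32,"tvx":56,"ur":28,"vqe":12},"evz":[52,41,62,55,77],"jf":{"aj":35,"x":36,"xz":49},"tgk":{"tq":85,"w":43}}}
After op 8 (add /guy/1 66): {"guy":[[73,21,82,26,89,21],66,{"d":44,"nex":58,"r":60},[40,76,95,13],{"c":86,"i":79,"y":89,"zu":46}],"oir":[{"im":22,"itl":96,"wau":30},{"dh":28,"ep":48,"ky":77,"xcx":51,"z":13},{"f":79,"mes":37},88,{"k":93,"ot":39}],"pp":{"es":{"s":32,"tvx":56,"ur":28,"vqe":12},"evz":[52,41,62,55,77],"jf":{"aj":35,"x":36,"xz":49},"tgk":{"tq":85,"w":43}}}
After op 9 (add /oir/1/g 96): {"guy":[[73,21,82,26,89,21],66,{"d":44,"nex":58,"r":60},[40,76,95,13],{"c":86,"i":79,"y":89,"zu":46}],"oir":[{"im":22,"itl":96,"wau":30},{"dh":28,"ep":48,"g":96,"ky":77,"xcx":51,"z":13},{"f":79,"mes":37},88,{"k":93,"ot":39}],"pp":{"es":{"s":32,"tvx":56,"ur":28,"vqe":12},"evz":[52,41,62,55,77],"jf":{"aj":35,"x":36,"xz":49},"tgk":{"tq":85,"w":43}}}
After op 10 (remove /guy/1): {"guy":[[73,21,82,26,89,21],{"d":44,"nex":58,"r":60},[40,76,95,13],{"c":86,"i":79,"y":89,"zu":46}],"oir":[{"im":22,"itl":96,"wau":30},{"dh":28,"ep":48,"g":96,"ky":77,"xcx":51,"z":13},{"f":79,"mes":37},88,{"k":93,"ot":39}],"pp":{"es":{"s":32,"tvx":56,"ur":28,"vqe":12},"evz":[52,41,62,55,77],"jf":{"aj":35,"x":36,"xz":49},"tgk":{"tq":85,"w":43}}}
After op 11 (replace /guy/3/i 28): {"guy":[[73,21,82,26,89,21],{"d":44,"nex":58,"r":60},[40,76,95,13],{"c":86,"i":28,"y":89,"zu":46}],"oir":[{"im":22,"itl":96,"wau":30},{"dh":28,"ep":48,"g":96,"ky":77,"xcx":51,"z":13},{"f":79,"mes":37},88,{"k":93,"ot":39}],"pp":{"es":{"s":32,"tvx":56,"ur":28,"vqe":12},"evz":[52,41,62,55,77],"jf":{"aj":35,"x":36,"xz":49},"tgk":{"tq":85,"w":43}}}
After op 12 (replace /oir/1/ep 76): {"guy":[[73,21,82,26,89,21],{"d":44,"nex":58,"r":60},[40,76,95,13],{"c":86,"i":28,"y":89,"zu":46}],"oir":[{"im":22,"itl":96,"wau":30},{"dh":28,"ep":76,"g":96,"ky":77,"xcx":51,"z":13},{"f":79,"mes":37},88,{"k":93,"ot":39}],"pp":{"es":{"s":32,"tvx":56,"ur":28,"vqe":12},"evz":[52,41,62,55,77],"jf":{"aj":35,"x":36,"xz":49},"tgk":{"tq":85,"w":43}}}
After op 13 (remove /guy/0/2): {"guy":[[73,21,26,89,21],{"d":44,"nex":58,"r":60},[40,76,95,13],{"c":86,"i":28,"y":89,"zu":46}],"oir":[{"im":22,"itl":96,"wau":30},{"dh":28,"ep":76,"g":96,"ky":77,"xcx":51,"z":13},{"f":79,"mes":37},88,{"k":93,"ot":39}],"pp":{"es":{"s":32,"tvx":56,"ur":28,"vqe":12},"evz":[52,41,62,55,77],"jf":{"aj":35,"x":36,"xz":49},"tgk":{"tq":85,"w":43}}}
After op 14 (add /pp/evz/1 51): {"guy":[[73,21,26,89,21],{"d":44,"nex":58,"r":60},[40,76,95,13],{"c":86,"i":28,"y":89,"zu":46}],"oir":[{"im":22,"itl":96,"wau":30},{"dh":28,"ep":76,"g":96,"ky":77,"xcx":51,"z":13},{"f":79,"mes":37},88,{"k":93,"ot":39}],"pp":{"es":{"s":32,"tvx":56,"ur":28,"vqe":12},"evz":[52,51,41,62,55,77],"jf":{"aj":35,"x":36,"xz":49},"tgk":{"tq":85,"w":43}}}
After op 15 (replace /pp/jf/x 68): {"guy":[[73,21,26,89,21],{"d":44,"nex":58,"r":60},[40,76,95,13],{"c":86,"i":28,"y":89,"zu":46}],"oir":[{"im":22,"itl":96,"wau":30},{"dh":28,"ep":76,"g":96,"ky":77,"xcx":51,"z":13},{"f":79,"mes":37},88,{"k":93,"ot":39}],"pp":{"es":{"s":32,"tvx":56,"ur":28,"vqe":12},"evz":[52,51,41,62,55,77],"jf":{"aj":35,"x":68,"xz":49},"tgk":{"tq":85,"w":43}}}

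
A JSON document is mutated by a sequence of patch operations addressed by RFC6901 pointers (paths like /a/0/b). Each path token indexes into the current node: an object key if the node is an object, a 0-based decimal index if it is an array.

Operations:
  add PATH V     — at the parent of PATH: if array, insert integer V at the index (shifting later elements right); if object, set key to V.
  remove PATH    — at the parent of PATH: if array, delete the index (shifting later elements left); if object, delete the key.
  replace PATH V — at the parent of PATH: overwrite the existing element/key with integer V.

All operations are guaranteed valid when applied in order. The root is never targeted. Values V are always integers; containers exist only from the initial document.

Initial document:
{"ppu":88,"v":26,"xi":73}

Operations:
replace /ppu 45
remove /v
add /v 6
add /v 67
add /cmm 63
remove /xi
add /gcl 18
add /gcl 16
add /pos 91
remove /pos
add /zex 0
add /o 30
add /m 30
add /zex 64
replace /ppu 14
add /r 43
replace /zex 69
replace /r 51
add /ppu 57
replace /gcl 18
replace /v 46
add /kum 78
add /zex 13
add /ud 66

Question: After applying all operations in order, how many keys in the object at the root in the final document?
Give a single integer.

After op 1 (replace /ppu 45): {"ppu":45,"v":26,"xi":73}
After op 2 (remove /v): {"ppu":45,"xi":73}
After op 3 (add /v 6): {"ppu":45,"v":6,"xi":73}
After op 4 (add /v 67): {"ppu":45,"v":67,"xi":73}
After op 5 (add /cmm 63): {"cmm":63,"ppu":45,"v":67,"xi":73}
After op 6 (remove /xi): {"cmm":63,"ppu":45,"v":67}
After op 7 (add /gcl 18): {"cmm":63,"gcl":18,"ppu":45,"v":67}
After op 8 (add /gcl 16): {"cmm":63,"gcl":16,"ppu":45,"v":67}
After op 9 (add /pos 91): {"cmm":63,"gcl":16,"pos":91,"ppu":45,"v":67}
After op 10 (remove /pos): {"cmm":63,"gcl":16,"ppu":45,"v":67}
After op 11 (add /zex 0): {"cmm":63,"gcl":16,"ppu":45,"v":67,"zex":0}
After op 12 (add /o 30): {"cmm":63,"gcl":16,"o":30,"ppu":45,"v":67,"zex":0}
After op 13 (add /m 30): {"cmm":63,"gcl":16,"m":30,"o":30,"ppu":45,"v":67,"zex":0}
After op 14 (add /zex 64): {"cmm":63,"gcl":16,"m":30,"o":30,"ppu":45,"v":67,"zex":64}
After op 15 (replace /ppu 14): {"cmm":63,"gcl":16,"m":30,"o":30,"ppu":14,"v":67,"zex":64}
After op 16 (add /r 43): {"cmm":63,"gcl":16,"m":30,"o":30,"ppu":14,"r":43,"v":67,"zex":64}
After op 17 (replace /zex 69): {"cmm":63,"gcl":16,"m":30,"o":30,"ppu":14,"r":43,"v":67,"zex":69}
After op 18 (replace /r 51): {"cmm":63,"gcl":16,"m":30,"o":30,"ppu":14,"r":51,"v":67,"zex":69}
After op 19 (add /ppu 57): {"cmm":63,"gcl":16,"m":30,"o":30,"ppu":57,"r":51,"v":67,"zex":69}
After op 20 (replace /gcl 18): {"cmm":63,"gcl":18,"m":30,"o":30,"ppu":57,"r":51,"v":67,"zex":69}
After op 21 (replace /v 46): {"cmm":63,"gcl":18,"m":30,"o":30,"ppu":57,"r":51,"v":46,"zex":69}
After op 22 (add /kum 78): {"cmm":63,"gcl":18,"kum":78,"m":30,"o":30,"ppu":57,"r":51,"v":46,"zex":69}
After op 23 (add /zex 13): {"cmm":63,"gcl":18,"kum":78,"m":30,"o":30,"ppu":57,"r":51,"v":46,"zex":13}
After op 24 (add /ud 66): {"cmm":63,"gcl":18,"kum":78,"m":30,"o":30,"ppu":57,"r":51,"ud":66,"v":46,"zex":13}
Size at the root: 10

Answer: 10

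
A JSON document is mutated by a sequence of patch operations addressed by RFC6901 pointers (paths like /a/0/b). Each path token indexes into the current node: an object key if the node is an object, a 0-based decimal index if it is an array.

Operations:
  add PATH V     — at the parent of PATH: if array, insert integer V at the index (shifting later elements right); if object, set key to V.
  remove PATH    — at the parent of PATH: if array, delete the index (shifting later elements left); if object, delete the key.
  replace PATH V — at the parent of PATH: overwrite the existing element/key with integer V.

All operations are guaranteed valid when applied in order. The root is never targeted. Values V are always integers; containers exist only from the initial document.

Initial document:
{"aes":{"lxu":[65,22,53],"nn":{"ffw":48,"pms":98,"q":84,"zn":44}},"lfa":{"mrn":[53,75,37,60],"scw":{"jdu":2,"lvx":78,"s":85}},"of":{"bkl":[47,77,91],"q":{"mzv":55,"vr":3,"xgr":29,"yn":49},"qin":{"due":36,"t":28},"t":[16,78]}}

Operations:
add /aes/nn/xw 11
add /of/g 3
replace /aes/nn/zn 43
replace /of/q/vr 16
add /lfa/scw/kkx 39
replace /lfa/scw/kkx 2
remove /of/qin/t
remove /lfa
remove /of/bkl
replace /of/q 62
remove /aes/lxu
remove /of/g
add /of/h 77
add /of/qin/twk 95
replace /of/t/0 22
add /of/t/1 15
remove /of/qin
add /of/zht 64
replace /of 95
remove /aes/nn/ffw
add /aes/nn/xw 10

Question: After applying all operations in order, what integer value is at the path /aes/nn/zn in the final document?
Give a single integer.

After op 1 (add /aes/nn/xw 11): {"aes":{"lxu":[65,22,53],"nn":{"ffw":48,"pms":98,"q":84,"xw":11,"zn":44}},"lfa":{"mrn":[53,75,37,60],"scw":{"jdu":2,"lvx":78,"s":85}},"of":{"bkl":[47,77,91],"q":{"mzv":55,"vr":3,"xgr":29,"yn":49},"qin":{"due":36,"t":28},"t":[16,78]}}
After op 2 (add /of/g 3): {"aes":{"lxu":[65,22,53],"nn":{"ffw":48,"pms":98,"q":84,"xw":11,"zn":44}},"lfa":{"mrn":[53,75,37,60],"scw":{"jdu":2,"lvx":78,"s":85}},"of":{"bkl":[47,77,91],"g":3,"q":{"mzv":55,"vr":3,"xgr":29,"yn":49},"qin":{"due":36,"t":28},"t":[16,78]}}
After op 3 (replace /aes/nn/zn 43): {"aes":{"lxu":[65,22,53],"nn":{"ffw":48,"pms":98,"q":84,"xw":11,"zn":43}},"lfa":{"mrn":[53,75,37,60],"scw":{"jdu":2,"lvx":78,"s":85}},"of":{"bkl":[47,77,91],"g":3,"q":{"mzv":55,"vr":3,"xgr":29,"yn":49},"qin":{"due":36,"t":28},"t":[16,78]}}
After op 4 (replace /of/q/vr 16): {"aes":{"lxu":[65,22,53],"nn":{"ffw":48,"pms":98,"q":84,"xw":11,"zn":43}},"lfa":{"mrn":[53,75,37,60],"scw":{"jdu":2,"lvx":78,"s":85}},"of":{"bkl":[47,77,91],"g":3,"q":{"mzv":55,"vr":16,"xgr":29,"yn":49},"qin":{"due":36,"t":28},"t":[16,78]}}
After op 5 (add /lfa/scw/kkx 39): {"aes":{"lxu":[65,22,53],"nn":{"ffw":48,"pms":98,"q":84,"xw":11,"zn":43}},"lfa":{"mrn":[53,75,37,60],"scw":{"jdu":2,"kkx":39,"lvx":78,"s":85}},"of":{"bkl":[47,77,91],"g":3,"q":{"mzv":55,"vr":16,"xgr":29,"yn":49},"qin":{"due":36,"t":28},"t":[16,78]}}
After op 6 (replace /lfa/scw/kkx 2): {"aes":{"lxu":[65,22,53],"nn":{"ffw":48,"pms":98,"q":84,"xw":11,"zn":43}},"lfa":{"mrn":[53,75,37,60],"scw":{"jdu":2,"kkx":2,"lvx":78,"s":85}},"of":{"bkl":[47,77,91],"g":3,"q":{"mzv":55,"vr":16,"xgr":29,"yn":49},"qin":{"due":36,"t":28},"t":[16,78]}}
After op 7 (remove /of/qin/t): {"aes":{"lxu":[65,22,53],"nn":{"ffw":48,"pms":98,"q":84,"xw":11,"zn":43}},"lfa":{"mrn":[53,75,37,60],"scw":{"jdu":2,"kkx":2,"lvx":78,"s":85}},"of":{"bkl":[47,77,91],"g":3,"q":{"mzv":55,"vr":16,"xgr":29,"yn":49},"qin":{"due":36},"t":[16,78]}}
After op 8 (remove /lfa): {"aes":{"lxu":[65,22,53],"nn":{"ffw":48,"pms":98,"q":84,"xw":11,"zn":43}},"of":{"bkl":[47,77,91],"g":3,"q":{"mzv":55,"vr":16,"xgr":29,"yn":49},"qin":{"due":36},"t":[16,78]}}
After op 9 (remove /of/bkl): {"aes":{"lxu":[65,22,53],"nn":{"ffw":48,"pms":98,"q":84,"xw":11,"zn":43}},"of":{"g":3,"q":{"mzv":55,"vr":16,"xgr":29,"yn":49},"qin":{"due":36},"t":[16,78]}}
After op 10 (replace /of/q 62): {"aes":{"lxu":[65,22,53],"nn":{"ffw":48,"pms":98,"q":84,"xw":11,"zn":43}},"of":{"g":3,"q":62,"qin":{"due":36},"t":[16,78]}}
After op 11 (remove /aes/lxu): {"aes":{"nn":{"ffw":48,"pms":98,"q":84,"xw":11,"zn":43}},"of":{"g":3,"q":62,"qin":{"due":36},"t":[16,78]}}
After op 12 (remove /of/g): {"aes":{"nn":{"ffw":48,"pms":98,"q":84,"xw":11,"zn":43}},"of":{"q":62,"qin":{"due":36},"t":[16,78]}}
After op 13 (add /of/h 77): {"aes":{"nn":{"ffw":48,"pms":98,"q":84,"xw":11,"zn":43}},"of":{"h":77,"q":62,"qin":{"due":36},"t":[16,78]}}
After op 14 (add /of/qin/twk 95): {"aes":{"nn":{"ffw":48,"pms":98,"q":84,"xw":11,"zn":43}},"of":{"h":77,"q":62,"qin":{"due":36,"twk":95},"t":[16,78]}}
After op 15 (replace /of/t/0 22): {"aes":{"nn":{"ffw":48,"pms":98,"q":84,"xw":11,"zn":43}},"of":{"h":77,"q":62,"qin":{"due":36,"twk":95},"t":[22,78]}}
After op 16 (add /of/t/1 15): {"aes":{"nn":{"ffw":48,"pms":98,"q":84,"xw":11,"zn":43}},"of":{"h":77,"q":62,"qin":{"due":36,"twk":95},"t":[22,15,78]}}
After op 17 (remove /of/qin): {"aes":{"nn":{"ffw":48,"pms":98,"q":84,"xw":11,"zn":43}},"of":{"h":77,"q":62,"t":[22,15,78]}}
After op 18 (add /of/zht 64): {"aes":{"nn":{"ffw":48,"pms":98,"q":84,"xw":11,"zn":43}},"of":{"h":77,"q":62,"t":[22,15,78],"zht":64}}
After op 19 (replace /of 95): {"aes":{"nn":{"ffw":48,"pms":98,"q":84,"xw":11,"zn":43}},"of":95}
After op 20 (remove /aes/nn/ffw): {"aes":{"nn":{"pms":98,"q":84,"xw":11,"zn":43}},"of":95}
After op 21 (add /aes/nn/xw 10): {"aes":{"nn":{"pms":98,"q":84,"xw":10,"zn":43}},"of":95}
Value at /aes/nn/zn: 43

Answer: 43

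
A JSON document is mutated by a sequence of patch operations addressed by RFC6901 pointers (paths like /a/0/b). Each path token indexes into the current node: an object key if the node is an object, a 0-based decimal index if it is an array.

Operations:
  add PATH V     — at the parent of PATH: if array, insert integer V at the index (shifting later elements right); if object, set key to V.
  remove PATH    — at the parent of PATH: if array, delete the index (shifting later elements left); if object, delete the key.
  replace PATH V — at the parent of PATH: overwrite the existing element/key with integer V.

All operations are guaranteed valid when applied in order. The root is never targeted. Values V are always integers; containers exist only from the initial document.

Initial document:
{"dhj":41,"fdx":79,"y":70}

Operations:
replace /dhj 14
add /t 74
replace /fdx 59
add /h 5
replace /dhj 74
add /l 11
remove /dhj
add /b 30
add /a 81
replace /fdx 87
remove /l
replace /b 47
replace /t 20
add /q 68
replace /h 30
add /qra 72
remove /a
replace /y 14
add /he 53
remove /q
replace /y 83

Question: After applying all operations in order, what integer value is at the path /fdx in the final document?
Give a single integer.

Answer: 87

Derivation:
After op 1 (replace /dhj 14): {"dhj":14,"fdx":79,"y":70}
After op 2 (add /t 74): {"dhj":14,"fdx":79,"t":74,"y":70}
After op 3 (replace /fdx 59): {"dhj":14,"fdx":59,"t":74,"y":70}
After op 4 (add /h 5): {"dhj":14,"fdx":59,"h":5,"t":74,"y":70}
After op 5 (replace /dhj 74): {"dhj":74,"fdx":59,"h":5,"t":74,"y":70}
After op 6 (add /l 11): {"dhj":74,"fdx":59,"h":5,"l":11,"t":74,"y":70}
After op 7 (remove /dhj): {"fdx":59,"h":5,"l":11,"t":74,"y":70}
After op 8 (add /b 30): {"b":30,"fdx":59,"h":5,"l":11,"t":74,"y":70}
After op 9 (add /a 81): {"a":81,"b":30,"fdx":59,"h":5,"l":11,"t":74,"y":70}
After op 10 (replace /fdx 87): {"a":81,"b":30,"fdx":87,"h":5,"l":11,"t":74,"y":70}
After op 11 (remove /l): {"a":81,"b":30,"fdx":87,"h":5,"t":74,"y":70}
After op 12 (replace /b 47): {"a":81,"b":47,"fdx":87,"h":5,"t":74,"y":70}
After op 13 (replace /t 20): {"a":81,"b":47,"fdx":87,"h":5,"t":20,"y":70}
After op 14 (add /q 68): {"a":81,"b":47,"fdx":87,"h":5,"q":68,"t":20,"y":70}
After op 15 (replace /h 30): {"a":81,"b":47,"fdx":87,"h":30,"q":68,"t":20,"y":70}
After op 16 (add /qra 72): {"a":81,"b":47,"fdx":87,"h":30,"q":68,"qra":72,"t":20,"y":70}
After op 17 (remove /a): {"b":47,"fdx":87,"h":30,"q":68,"qra":72,"t":20,"y":70}
After op 18 (replace /y 14): {"b":47,"fdx":87,"h":30,"q":68,"qra":72,"t":20,"y":14}
After op 19 (add /he 53): {"b":47,"fdx":87,"h":30,"he":53,"q":68,"qra":72,"t":20,"y":14}
After op 20 (remove /q): {"b":47,"fdx":87,"h":30,"he":53,"qra":72,"t":20,"y":14}
After op 21 (replace /y 83): {"b":47,"fdx":87,"h":30,"he":53,"qra":72,"t":20,"y":83}
Value at /fdx: 87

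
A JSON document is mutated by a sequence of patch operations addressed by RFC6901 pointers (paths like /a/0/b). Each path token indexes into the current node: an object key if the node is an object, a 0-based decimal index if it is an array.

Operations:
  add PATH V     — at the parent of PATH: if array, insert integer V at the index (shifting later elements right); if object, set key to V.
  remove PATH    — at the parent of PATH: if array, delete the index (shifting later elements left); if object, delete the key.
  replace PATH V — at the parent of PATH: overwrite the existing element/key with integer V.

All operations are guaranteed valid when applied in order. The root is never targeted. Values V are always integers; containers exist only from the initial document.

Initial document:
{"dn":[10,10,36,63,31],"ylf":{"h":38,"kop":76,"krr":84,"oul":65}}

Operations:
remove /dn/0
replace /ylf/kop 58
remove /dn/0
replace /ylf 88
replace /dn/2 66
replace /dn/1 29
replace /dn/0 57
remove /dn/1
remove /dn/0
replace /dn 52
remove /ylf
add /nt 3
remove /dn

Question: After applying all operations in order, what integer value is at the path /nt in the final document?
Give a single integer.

Answer: 3

Derivation:
After op 1 (remove /dn/0): {"dn":[10,36,63,31],"ylf":{"h":38,"kop":76,"krr":84,"oul":65}}
After op 2 (replace /ylf/kop 58): {"dn":[10,36,63,31],"ylf":{"h":38,"kop":58,"krr":84,"oul":65}}
After op 3 (remove /dn/0): {"dn":[36,63,31],"ylf":{"h":38,"kop":58,"krr":84,"oul":65}}
After op 4 (replace /ylf 88): {"dn":[36,63,31],"ylf":88}
After op 5 (replace /dn/2 66): {"dn":[36,63,66],"ylf":88}
After op 6 (replace /dn/1 29): {"dn":[36,29,66],"ylf":88}
After op 7 (replace /dn/0 57): {"dn":[57,29,66],"ylf":88}
After op 8 (remove /dn/1): {"dn":[57,66],"ylf":88}
After op 9 (remove /dn/0): {"dn":[66],"ylf":88}
After op 10 (replace /dn 52): {"dn":52,"ylf":88}
After op 11 (remove /ylf): {"dn":52}
After op 12 (add /nt 3): {"dn":52,"nt":3}
After op 13 (remove /dn): {"nt":3}
Value at /nt: 3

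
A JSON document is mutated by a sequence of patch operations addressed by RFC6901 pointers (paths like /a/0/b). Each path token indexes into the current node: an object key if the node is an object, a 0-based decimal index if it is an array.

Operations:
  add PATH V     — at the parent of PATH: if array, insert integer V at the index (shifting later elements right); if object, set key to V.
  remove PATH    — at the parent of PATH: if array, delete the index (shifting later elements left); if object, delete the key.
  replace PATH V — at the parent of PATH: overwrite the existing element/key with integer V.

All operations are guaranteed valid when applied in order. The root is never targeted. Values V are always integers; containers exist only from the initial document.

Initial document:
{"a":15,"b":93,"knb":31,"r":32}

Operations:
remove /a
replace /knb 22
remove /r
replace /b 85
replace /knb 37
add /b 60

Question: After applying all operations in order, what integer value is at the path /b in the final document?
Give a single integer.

After op 1 (remove /a): {"b":93,"knb":31,"r":32}
After op 2 (replace /knb 22): {"b":93,"knb":22,"r":32}
After op 3 (remove /r): {"b":93,"knb":22}
After op 4 (replace /b 85): {"b":85,"knb":22}
After op 5 (replace /knb 37): {"b":85,"knb":37}
After op 6 (add /b 60): {"b":60,"knb":37}
Value at /b: 60

Answer: 60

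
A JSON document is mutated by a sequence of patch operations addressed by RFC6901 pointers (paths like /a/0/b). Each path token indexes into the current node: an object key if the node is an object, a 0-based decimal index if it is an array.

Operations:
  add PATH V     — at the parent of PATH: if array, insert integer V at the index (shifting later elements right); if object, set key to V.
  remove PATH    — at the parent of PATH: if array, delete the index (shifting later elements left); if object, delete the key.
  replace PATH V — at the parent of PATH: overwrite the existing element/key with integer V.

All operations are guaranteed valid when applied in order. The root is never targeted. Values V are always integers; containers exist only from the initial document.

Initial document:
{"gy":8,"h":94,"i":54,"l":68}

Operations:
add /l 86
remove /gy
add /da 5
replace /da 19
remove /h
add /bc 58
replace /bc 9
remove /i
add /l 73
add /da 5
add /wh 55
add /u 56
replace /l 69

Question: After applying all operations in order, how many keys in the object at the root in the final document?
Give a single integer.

After op 1 (add /l 86): {"gy":8,"h":94,"i":54,"l":86}
After op 2 (remove /gy): {"h":94,"i":54,"l":86}
After op 3 (add /da 5): {"da":5,"h":94,"i":54,"l":86}
After op 4 (replace /da 19): {"da":19,"h":94,"i":54,"l":86}
After op 5 (remove /h): {"da":19,"i":54,"l":86}
After op 6 (add /bc 58): {"bc":58,"da":19,"i":54,"l":86}
After op 7 (replace /bc 9): {"bc":9,"da":19,"i":54,"l":86}
After op 8 (remove /i): {"bc":9,"da":19,"l":86}
After op 9 (add /l 73): {"bc":9,"da":19,"l":73}
After op 10 (add /da 5): {"bc":9,"da":5,"l":73}
After op 11 (add /wh 55): {"bc":9,"da":5,"l":73,"wh":55}
After op 12 (add /u 56): {"bc":9,"da":5,"l":73,"u":56,"wh":55}
After op 13 (replace /l 69): {"bc":9,"da":5,"l":69,"u":56,"wh":55}
Size at the root: 5

Answer: 5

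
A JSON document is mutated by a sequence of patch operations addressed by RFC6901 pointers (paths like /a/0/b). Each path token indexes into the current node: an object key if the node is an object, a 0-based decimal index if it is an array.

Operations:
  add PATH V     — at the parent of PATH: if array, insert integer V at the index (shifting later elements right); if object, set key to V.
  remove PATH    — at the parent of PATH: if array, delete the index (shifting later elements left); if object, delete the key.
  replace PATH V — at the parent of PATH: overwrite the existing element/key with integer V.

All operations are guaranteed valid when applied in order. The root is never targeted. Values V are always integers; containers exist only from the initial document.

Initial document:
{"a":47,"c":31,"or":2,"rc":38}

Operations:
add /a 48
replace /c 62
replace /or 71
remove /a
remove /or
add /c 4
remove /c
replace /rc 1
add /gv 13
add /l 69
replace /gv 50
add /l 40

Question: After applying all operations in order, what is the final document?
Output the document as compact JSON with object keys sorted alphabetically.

Answer: {"gv":50,"l":40,"rc":1}

Derivation:
After op 1 (add /a 48): {"a":48,"c":31,"or":2,"rc":38}
After op 2 (replace /c 62): {"a":48,"c":62,"or":2,"rc":38}
After op 3 (replace /or 71): {"a":48,"c":62,"or":71,"rc":38}
After op 4 (remove /a): {"c":62,"or":71,"rc":38}
After op 5 (remove /or): {"c":62,"rc":38}
After op 6 (add /c 4): {"c":4,"rc":38}
After op 7 (remove /c): {"rc":38}
After op 8 (replace /rc 1): {"rc":1}
After op 9 (add /gv 13): {"gv":13,"rc":1}
After op 10 (add /l 69): {"gv":13,"l":69,"rc":1}
After op 11 (replace /gv 50): {"gv":50,"l":69,"rc":1}
After op 12 (add /l 40): {"gv":50,"l":40,"rc":1}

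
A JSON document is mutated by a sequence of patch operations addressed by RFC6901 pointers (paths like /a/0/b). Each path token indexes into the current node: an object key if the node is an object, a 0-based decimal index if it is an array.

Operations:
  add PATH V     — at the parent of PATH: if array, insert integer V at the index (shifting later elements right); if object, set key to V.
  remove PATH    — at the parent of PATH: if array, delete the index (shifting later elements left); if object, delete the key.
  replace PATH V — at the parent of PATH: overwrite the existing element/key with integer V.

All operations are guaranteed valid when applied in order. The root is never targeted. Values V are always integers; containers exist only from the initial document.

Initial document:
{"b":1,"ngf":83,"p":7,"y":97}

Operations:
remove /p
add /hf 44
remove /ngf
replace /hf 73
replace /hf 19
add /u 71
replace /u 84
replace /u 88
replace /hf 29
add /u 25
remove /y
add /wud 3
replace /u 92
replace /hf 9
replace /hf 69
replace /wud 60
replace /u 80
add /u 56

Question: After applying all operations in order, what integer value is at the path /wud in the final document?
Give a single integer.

Answer: 60

Derivation:
After op 1 (remove /p): {"b":1,"ngf":83,"y":97}
After op 2 (add /hf 44): {"b":1,"hf":44,"ngf":83,"y":97}
After op 3 (remove /ngf): {"b":1,"hf":44,"y":97}
After op 4 (replace /hf 73): {"b":1,"hf":73,"y":97}
After op 5 (replace /hf 19): {"b":1,"hf":19,"y":97}
After op 6 (add /u 71): {"b":1,"hf":19,"u":71,"y":97}
After op 7 (replace /u 84): {"b":1,"hf":19,"u":84,"y":97}
After op 8 (replace /u 88): {"b":1,"hf":19,"u":88,"y":97}
After op 9 (replace /hf 29): {"b":1,"hf":29,"u":88,"y":97}
After op 10 (add /u 25): {"b":1,"hf":29,"u":25,"y":97}
After op 11 (remove /y): {"b":1,"hf":29,"u":25}
After op 12 (add /wud 3): {"b":1,"hf":29,"u":25,"wud":3}
After op 13 (replace /u 92): {"b":1,"hf":29,"u":92,"wud":3}
After op 14 (replace /hf 9): {"b":1,"hf":9,"u":92,"wud":3}
After op 15 (replace /hf 69): {"b":1,"hf":69,"u":92,"wud":3}
After op 16 (replace /wud 60): {"b":1,"hf":69,"u":92,"wud":60}
After op 17 (replace /u 80): {"b":1,"hf":69,"u":80,"wud":60}
After op 18 (add /u 56): {"b":1,"hf":69,"u":56,"wud":60}
Value at /wud: 60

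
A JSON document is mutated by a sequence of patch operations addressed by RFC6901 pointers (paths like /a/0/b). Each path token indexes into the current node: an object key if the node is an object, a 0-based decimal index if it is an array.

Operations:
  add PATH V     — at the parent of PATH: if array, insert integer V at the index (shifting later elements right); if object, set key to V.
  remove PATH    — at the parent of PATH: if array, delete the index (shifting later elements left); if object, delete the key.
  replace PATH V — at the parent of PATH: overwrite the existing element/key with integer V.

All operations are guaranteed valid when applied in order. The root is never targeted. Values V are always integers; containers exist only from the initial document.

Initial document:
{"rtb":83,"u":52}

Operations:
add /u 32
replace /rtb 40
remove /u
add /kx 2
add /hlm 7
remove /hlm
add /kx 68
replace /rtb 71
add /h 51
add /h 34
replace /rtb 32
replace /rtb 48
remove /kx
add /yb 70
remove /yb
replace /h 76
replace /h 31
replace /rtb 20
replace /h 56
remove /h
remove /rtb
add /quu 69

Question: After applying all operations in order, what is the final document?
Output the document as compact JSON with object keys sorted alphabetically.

Answer: {"quu":69}

Derivation:
After op 1 (add /u 32): {"rtb":83,"u":32}
After op 2 (replace /rtb 40): {"rtb":40,"u":32}
After op 3 (remove /u): {"rtb":40}
After op 4 (add /kx 2): {"kx":2,"rtb":40}
After op 5 (add /hlm 7): {"hlm":7,"kx":2,"rtb":40}
After op 6 (remove /hlm): {"kx":2,"rtb":40}
After op 7 (add /kx 68): {"kx":68,"rtb":40}
After op 8 (replace /rtb 71): {"kx":68,"rtb":71}
After op 9 (add /h 51): {"h":51,"kx":68,"rtb":71}
After op 10 (add /h 34): {"h":34,"kx":68,"rtb":71}
After op 11 (replace /rtb 32): {"h":34,"kx":68,"rtb":32}
After op 12 (replace /rtb 48): {"h":34,"kx":68,"rtb":48}
After op 13 (remove /kx): {"h":34,"rtb":48}
After op 14 (add /yb 70): {"h":34,"rtb":48,"yb":70}
After op 15 (remove /yb): {"h":34,"rtb":48}
After op 16 (replace /h 76): {"h":76,"rtb":48}
After op 17 (replace /h 31): {"h":31,"rtb":48}
After op 18 (replace /rtb 20): {"h":31,"rtb":20}
After op 19 (replace /h 56): {"h":56,"rtb":20}
After op 20 (remove /h): {"rtb":20}
After op 21 (remove /rtb): {}
After op 22 (add /quu 69): {"quu":69}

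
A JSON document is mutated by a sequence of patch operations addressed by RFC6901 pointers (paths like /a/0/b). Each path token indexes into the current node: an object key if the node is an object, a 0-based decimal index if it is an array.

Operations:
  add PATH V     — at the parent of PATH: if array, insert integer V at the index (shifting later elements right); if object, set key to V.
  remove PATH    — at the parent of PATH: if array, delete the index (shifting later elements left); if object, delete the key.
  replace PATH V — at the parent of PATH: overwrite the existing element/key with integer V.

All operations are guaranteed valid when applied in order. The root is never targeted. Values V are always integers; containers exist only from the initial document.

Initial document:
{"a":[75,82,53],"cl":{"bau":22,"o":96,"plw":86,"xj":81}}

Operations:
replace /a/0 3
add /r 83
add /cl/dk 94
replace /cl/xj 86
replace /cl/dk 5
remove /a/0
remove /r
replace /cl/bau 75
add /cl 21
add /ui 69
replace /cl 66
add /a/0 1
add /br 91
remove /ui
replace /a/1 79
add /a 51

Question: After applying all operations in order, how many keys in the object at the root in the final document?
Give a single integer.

After op 1 (replace /a/0 3): {"a":[3,82,53],"cl":{"bau":22,"o":96,"plw":86,"xj":81}}
After op 2 (add /r 83): {"a":[3,82,53],"cl":{"bau":22,"o":96,"plw":86,"xj":81},"r":83}
After op 3 (add /cl/dk 94): {"a":[3,82,53],"cl":{"bau":22,"dk":94,"o":96,"plw":86,"xj":81},"r":83}
After op 4 (replace /cl/xj 86): {"a":[3,82,53],"cl":{"bau":22,"dk":94,"o":96,"plw":86,"xj":86},"r":83}
After op 5 (replace /cl/dk 5): {"a":[3,82,53],"cl":{"bau":22,"dk":5,"o":96,"plw":86,"xj":86},"r":83}
After op 6 (remove /a/0): {"a":[82,53],"cl":{"bau":22,"dk":5,"o":96,"plw":86,"xj":86},"r":83}
After op 7 (remove /r): {"a":[82,53],"cl":{"bau":22,"dk":5,"o":96,"plw":86,"xj":86}}
After op 8 (replace /cl/bau 75): {"a":[82,53],"cl":{"bau":75,"dk":5,"o":96,"plw":86,"xj":86}}
After op 9 (add /cl 21): {"a":[82,53],"cl":21}
After op 10 (add /ui 69): {"a":[82,53],"cl":21,"ui":69}
After op 11 (replace /cl 66): {"a":[82,53],"cl":66,"ui":69}
After op 12 (add /a/0 1): {"a":[1,82,53],"cl":66,"ui":69}
After op 13 (add /br 91): {"a":[1,82,53],"br":91,"cl":66,"ui":69}
After op 14 (remove /ui): {"a":[1,82,53],"br":91,"cl":66}
After op 15 (replace /a/1 79): {"a":[1,79,53],"br":91,"cl":66}
After op 16 (add /a 51): {"a":51,"br":91,"cl":66}
Size at the root: 3

Answer: 3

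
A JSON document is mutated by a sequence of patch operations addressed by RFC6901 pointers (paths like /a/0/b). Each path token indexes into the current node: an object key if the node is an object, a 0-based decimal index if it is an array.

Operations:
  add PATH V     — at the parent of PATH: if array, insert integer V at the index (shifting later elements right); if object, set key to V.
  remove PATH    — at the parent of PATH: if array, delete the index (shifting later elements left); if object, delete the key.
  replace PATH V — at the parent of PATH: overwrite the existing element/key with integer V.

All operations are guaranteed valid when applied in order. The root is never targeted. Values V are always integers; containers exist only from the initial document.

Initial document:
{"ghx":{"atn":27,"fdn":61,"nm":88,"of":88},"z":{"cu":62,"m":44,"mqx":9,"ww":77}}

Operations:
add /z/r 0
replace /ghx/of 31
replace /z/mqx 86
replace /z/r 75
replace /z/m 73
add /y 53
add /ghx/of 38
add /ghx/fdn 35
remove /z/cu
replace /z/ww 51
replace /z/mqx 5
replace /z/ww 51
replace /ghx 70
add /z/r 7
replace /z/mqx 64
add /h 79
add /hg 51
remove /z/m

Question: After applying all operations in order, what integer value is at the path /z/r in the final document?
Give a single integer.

After op 1 (add /z/r 0): {"ghx":{"atn":27,"fdn":61,"nm":88,"of":88},"z":{"cu":62,"m":44,"mqx":9,"r":0,"ww":77}}
After op 2 (replace /ghx/of 31): {"ghx":{"atn":27,"fdn":61,"nm":88,"of":31},"z":{"cu":62,"m":44,"mqx":9,"r":0,"ww":77}}
After op 3 (replace /z/mqx 86): {"ghx":{"atn":27,"fdn":61,"nm":88,"of":31},"z":{"cu":62,"m":44,"mqx":86,"r":0,"ww":77}}
After op 4 (replace /z/r 75): {"ghx":{"atn":27,"fdn":61,"nm":88,"of":31},"z":{"cu":62,"m":44,"mqx":86,"r":75,"ww":77}}
After op 5 (replace /z/m 73): {"ghx":{"atn":27,"fdn":61,"nm":88,"of":31},"z":{"cu":62,"m":73,"mqx":86,"r":75,"ww":77}}
After op 6 (add /y 53): {"ghx":{"atn":27,"fdn":61,"nm":88,"of":31},"y":53,"z":{"cu":62,"m":73,"mqx":86,"r":75,"ww":77}}
After op 7 (add /ghx/of 38): {"ghx":{"atn":27,"fdn":61,"nm":88,"of":38},"y":53,"z":{"cu":62,"m":73,"mqx":86,"r":75,"ww":77}}
After op 8 (add /ghx/fdn 35): {"ghx":{"atn":27,"fdn":35,"nm":88,"of":38},"y":53,"z":{"cu":62,"m":73,"mqx":86,"r":75,"ww":77}}
After op 9 (remove /z/cu): {"ghx":{"atn":27,"fdn":35,"nm":88,"of":38},"y":53,"z":{"m":73,"mqx":86,"r":75,"ww":77}}
After op 10 (replace /z/ww 51): {"ghx":{"atn":27,"fdn":35,"nm":88,"of":38},"y":53,"z":{"m":73,"mqx":86,"r":75,"ww":51}}
After op 11 (replace /z/mqx 5): {"ghx":{"atn":27,"fdn":35,"nm":88,"of":38},"y":53,"z":{"m":73,"mqx":5,"r":75,"ww":51}}
After op 12 (replace /z/ww 51): {"ghx":{"atn":27,"fdn":35,"nm":88,"of":38},"y":53,"z":{"m":73,"mqx":5,"r":75,"ww":51}}
After op 13 (replace /ghx 70): {"ghx":70,"y":53,"z":{"m":73,"mqx":5,"r":75,"ww":51}}
After op 14 (add /z/r 7): {"ghx":70,"y":53,"z":{"m":73,"mqx":5,"r":7,"ww":51}}
After op 15 (replace /z/mqx 64): {"ghx":70,"y":53,"z":{"m":73,"mqx":64,"r":7,"ww":51}}
After op 16 (add /h 79): {"ghx":70,"h":79,"y":53,"z":{"m":73,"mqx":64,"r":7,"ww":51}}
After op 17 (add /hg 51): {"ghx":70,"h":79,"hg":51,"y":53,"z":{"m":73,"mqx":64,"r":7,"ww":51}}
After op 18 (remove /z/m): {"ghx":70,"h":79,"hg":51,"y":53,"z":{"mqx":64,"r":7,"ww":51}}
Value at /z/r: 7

Answer: 7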